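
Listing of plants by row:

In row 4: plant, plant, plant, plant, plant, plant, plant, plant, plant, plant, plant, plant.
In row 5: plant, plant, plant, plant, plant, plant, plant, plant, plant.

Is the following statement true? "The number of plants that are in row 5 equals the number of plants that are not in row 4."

True

plants in row 5: 9.
plants that are not in row 4: 9.
The claim requires 9 = 9, which holds.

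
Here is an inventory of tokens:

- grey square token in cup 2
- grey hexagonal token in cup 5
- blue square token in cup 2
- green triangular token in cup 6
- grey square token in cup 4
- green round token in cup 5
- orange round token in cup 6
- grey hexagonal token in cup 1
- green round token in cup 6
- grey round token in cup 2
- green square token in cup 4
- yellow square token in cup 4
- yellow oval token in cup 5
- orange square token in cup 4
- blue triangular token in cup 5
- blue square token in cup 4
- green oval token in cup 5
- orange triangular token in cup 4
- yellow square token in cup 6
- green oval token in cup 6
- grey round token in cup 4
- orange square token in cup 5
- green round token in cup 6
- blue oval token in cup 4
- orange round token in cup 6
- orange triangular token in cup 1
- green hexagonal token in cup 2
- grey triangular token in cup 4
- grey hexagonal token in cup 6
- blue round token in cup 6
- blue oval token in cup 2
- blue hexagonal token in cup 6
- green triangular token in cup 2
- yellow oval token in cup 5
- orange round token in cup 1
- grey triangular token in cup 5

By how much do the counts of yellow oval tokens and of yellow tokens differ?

2

yellow oval tokens: 2. yellow tokens: 4.
|2 − 4| = 4 − 2 = 2.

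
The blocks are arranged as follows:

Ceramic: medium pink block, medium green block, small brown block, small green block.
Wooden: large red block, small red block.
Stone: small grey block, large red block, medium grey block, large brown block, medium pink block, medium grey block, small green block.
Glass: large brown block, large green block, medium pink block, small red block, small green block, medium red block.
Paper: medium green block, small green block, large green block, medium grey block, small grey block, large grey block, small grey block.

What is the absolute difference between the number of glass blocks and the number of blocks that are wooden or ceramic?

glass blocks: 6. blocks that are wooden or ceramic: 6.
|6 − 6| = 6 − 6 = 0.

0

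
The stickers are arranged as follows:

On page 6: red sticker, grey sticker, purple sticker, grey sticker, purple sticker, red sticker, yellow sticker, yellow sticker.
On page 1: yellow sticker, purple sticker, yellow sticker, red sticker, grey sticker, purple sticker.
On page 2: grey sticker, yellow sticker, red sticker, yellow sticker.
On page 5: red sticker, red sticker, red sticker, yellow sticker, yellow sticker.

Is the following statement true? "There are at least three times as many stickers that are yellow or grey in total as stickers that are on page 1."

False

stickers that are yellow or grey: 12.
stickers on page 1: 6.
The claim requires 12 ≥ 3 × 6 = 18, which does not hold.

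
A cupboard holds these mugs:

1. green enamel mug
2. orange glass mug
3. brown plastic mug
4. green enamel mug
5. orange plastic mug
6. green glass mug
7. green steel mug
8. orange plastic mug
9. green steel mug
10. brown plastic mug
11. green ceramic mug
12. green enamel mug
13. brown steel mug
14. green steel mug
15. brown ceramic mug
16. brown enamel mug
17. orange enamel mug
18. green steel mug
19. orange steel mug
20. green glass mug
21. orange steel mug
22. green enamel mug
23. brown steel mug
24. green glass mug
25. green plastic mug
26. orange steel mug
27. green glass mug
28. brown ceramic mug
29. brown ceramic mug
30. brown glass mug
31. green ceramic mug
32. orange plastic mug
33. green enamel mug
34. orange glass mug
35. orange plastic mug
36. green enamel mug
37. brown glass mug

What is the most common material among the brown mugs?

ceramic

Counts by material (restricted to brown mugs): ceramic 3, glass 2, steel 2, plastic 2, enamel 1.
The maximum is 3, held uniquely by ceramic.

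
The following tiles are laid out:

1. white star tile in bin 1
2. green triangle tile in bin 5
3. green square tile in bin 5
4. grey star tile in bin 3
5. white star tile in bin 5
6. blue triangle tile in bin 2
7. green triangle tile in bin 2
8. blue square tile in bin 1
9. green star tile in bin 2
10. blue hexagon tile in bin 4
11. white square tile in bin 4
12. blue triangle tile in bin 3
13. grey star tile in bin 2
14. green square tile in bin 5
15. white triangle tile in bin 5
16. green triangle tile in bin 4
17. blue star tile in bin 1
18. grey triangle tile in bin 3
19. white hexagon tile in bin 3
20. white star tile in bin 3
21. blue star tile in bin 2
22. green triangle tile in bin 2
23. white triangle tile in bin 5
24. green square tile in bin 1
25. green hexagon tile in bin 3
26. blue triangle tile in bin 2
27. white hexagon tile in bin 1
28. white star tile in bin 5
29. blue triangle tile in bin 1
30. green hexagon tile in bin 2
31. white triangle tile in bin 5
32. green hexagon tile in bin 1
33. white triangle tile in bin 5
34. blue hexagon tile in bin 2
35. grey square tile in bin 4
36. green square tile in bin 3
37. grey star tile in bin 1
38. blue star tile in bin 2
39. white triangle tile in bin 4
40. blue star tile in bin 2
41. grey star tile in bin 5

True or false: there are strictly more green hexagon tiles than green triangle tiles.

False

There are 3 green hexagon tiles.
There are 4 green triangle tiles.
The claim requires 3 > 4, which does not hold.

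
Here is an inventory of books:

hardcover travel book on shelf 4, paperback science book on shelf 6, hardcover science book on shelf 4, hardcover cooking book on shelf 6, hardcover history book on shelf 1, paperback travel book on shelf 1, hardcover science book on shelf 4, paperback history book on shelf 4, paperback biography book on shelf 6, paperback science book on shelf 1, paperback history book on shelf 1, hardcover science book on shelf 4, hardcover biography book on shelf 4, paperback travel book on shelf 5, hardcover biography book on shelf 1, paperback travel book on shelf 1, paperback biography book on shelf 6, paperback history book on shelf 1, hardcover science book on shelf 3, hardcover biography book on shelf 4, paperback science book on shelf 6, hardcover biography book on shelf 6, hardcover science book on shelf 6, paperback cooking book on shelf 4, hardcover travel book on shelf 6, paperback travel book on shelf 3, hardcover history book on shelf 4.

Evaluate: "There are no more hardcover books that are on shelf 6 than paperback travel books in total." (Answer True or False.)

True

hardcover books on shelf 6: 4.
paperback travel books: 4.
The claim requires 4 ≤ 4, which holds.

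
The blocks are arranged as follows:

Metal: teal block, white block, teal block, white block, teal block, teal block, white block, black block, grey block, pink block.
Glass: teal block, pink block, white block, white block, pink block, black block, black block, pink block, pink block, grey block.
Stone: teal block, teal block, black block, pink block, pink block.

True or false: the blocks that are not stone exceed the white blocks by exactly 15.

True

|blocks that are not stone| = 20.
|white blocks| = 5.
The claim requires 20 − 5 (= 15) to equal 15, which holds.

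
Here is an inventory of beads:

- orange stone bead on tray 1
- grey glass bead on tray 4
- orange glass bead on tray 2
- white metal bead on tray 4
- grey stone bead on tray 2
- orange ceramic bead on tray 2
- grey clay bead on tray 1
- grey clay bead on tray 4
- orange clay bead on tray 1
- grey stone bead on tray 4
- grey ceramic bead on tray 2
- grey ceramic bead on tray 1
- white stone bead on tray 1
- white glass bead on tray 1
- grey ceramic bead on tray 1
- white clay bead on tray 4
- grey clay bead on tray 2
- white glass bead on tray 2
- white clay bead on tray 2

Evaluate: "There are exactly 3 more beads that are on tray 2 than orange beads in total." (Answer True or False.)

There are 7 beads on tray 2.
There are 4 orange beads.
The claim requires 7 − 4 (= 3) to equal 3, which holds.

True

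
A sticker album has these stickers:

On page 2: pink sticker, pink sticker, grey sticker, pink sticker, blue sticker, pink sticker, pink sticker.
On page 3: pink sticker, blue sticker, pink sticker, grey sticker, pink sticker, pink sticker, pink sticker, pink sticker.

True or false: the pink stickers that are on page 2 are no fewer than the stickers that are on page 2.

False

|pink stickers on page 2| = 5.
|stickers on page 2| = 7.
The claim requires 5 ≥ 7, which does not hold.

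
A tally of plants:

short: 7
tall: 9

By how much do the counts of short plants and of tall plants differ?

short plants: 7. tall plants: 9.
|7 − 9| = 9 − 7 = 2.

2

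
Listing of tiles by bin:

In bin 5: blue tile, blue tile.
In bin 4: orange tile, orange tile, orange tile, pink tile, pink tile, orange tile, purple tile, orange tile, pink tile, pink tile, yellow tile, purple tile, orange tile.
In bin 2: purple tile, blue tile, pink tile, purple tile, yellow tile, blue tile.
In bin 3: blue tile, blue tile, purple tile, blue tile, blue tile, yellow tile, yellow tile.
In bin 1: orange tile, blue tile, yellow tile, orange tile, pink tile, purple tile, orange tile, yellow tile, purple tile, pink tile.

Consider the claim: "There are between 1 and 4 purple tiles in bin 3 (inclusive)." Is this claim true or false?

True

purple tiles in bin 3: 1.
The claim requires 1 ≤ 1 ≤ 4, which holds.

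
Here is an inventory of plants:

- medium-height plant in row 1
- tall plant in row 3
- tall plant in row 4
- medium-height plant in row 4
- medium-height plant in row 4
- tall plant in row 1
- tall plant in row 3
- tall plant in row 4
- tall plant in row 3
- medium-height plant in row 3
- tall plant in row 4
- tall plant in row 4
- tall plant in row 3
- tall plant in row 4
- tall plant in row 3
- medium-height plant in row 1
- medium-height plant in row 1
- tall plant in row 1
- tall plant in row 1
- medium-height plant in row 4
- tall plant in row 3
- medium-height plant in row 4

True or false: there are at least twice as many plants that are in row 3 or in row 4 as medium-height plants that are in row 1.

|plants in row 3 or in row 4| = 16.
|medium-height plants in row 1| = 3.
The claim requires 16 ≥ 2 × 3 = 6, which holds.

True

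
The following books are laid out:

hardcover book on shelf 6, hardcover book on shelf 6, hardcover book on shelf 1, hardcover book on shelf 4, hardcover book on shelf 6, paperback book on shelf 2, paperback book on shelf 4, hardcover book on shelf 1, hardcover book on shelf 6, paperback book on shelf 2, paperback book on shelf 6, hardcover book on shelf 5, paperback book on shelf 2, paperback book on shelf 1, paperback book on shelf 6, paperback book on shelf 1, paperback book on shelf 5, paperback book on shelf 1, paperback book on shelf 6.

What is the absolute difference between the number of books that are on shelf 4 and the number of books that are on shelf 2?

1

books on shelf 4: 2. books on shelf 2: 3.
|2 − 3| = 3 − 2 = 1.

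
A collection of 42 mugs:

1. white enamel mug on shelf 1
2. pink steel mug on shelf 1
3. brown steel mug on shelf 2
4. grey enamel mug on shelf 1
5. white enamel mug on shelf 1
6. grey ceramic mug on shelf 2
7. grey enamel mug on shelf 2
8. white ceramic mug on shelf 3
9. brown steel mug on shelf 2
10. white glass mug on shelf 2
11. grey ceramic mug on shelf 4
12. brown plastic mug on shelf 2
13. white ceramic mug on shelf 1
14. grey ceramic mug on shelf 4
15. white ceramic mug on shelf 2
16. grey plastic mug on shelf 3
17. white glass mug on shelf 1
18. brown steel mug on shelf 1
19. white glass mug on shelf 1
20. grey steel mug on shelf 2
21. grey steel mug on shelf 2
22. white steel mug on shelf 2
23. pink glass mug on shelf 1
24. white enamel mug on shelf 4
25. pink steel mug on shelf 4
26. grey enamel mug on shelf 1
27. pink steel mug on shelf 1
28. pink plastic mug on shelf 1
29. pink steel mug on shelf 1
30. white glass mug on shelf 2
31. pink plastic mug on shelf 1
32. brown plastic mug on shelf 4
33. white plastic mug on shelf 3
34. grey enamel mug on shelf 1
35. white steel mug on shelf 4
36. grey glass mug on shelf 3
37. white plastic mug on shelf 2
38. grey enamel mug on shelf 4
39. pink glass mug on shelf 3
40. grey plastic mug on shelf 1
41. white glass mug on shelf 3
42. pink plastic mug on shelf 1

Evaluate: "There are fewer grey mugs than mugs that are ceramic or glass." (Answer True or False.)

|grey mugs| = 13.
|mugs that are ceramic or glass| = 14.
The claim requires 13 < 14, which holds.

True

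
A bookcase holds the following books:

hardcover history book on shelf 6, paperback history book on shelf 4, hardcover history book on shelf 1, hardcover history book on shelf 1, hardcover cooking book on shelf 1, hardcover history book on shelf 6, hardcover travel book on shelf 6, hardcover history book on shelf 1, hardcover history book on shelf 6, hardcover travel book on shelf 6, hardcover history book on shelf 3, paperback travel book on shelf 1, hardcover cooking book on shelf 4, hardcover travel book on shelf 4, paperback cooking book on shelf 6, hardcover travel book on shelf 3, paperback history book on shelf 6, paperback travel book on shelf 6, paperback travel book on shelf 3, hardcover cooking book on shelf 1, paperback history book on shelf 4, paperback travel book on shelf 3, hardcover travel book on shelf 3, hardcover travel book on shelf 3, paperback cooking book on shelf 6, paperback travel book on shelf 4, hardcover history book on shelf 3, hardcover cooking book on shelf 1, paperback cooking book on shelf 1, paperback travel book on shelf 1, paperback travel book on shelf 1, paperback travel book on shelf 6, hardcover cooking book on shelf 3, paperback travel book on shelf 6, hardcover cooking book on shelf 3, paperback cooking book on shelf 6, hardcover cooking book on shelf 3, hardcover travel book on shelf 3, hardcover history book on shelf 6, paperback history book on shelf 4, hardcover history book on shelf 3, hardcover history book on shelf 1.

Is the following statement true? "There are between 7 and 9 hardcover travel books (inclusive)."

There are 7 hardcover travel books.
The claim requires 7 ≤ 7 ≤ 9, which holds.

True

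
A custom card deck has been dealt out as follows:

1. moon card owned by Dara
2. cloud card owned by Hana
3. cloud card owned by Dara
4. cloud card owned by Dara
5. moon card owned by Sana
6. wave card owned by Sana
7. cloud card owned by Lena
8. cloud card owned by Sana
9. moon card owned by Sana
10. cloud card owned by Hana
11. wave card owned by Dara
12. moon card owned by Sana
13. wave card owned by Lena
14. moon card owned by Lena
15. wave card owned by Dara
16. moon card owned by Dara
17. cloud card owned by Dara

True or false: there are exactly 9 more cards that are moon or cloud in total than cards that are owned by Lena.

|cards that are moon or cloud| = 13.
|cards owned by Lena| = 3.
The claim requires 13 − 3 (= 10) to equal 9, which does not hold.

False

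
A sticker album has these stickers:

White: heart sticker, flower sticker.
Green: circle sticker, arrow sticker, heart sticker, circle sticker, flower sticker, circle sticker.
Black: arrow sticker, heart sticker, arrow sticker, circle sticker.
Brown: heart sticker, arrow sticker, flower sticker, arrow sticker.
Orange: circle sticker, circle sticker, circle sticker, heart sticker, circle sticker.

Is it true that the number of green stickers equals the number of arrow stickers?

False

|green stickers| = 6.
|arrow stickers| = 5.
The claim requires 6 = 5, which does not hold.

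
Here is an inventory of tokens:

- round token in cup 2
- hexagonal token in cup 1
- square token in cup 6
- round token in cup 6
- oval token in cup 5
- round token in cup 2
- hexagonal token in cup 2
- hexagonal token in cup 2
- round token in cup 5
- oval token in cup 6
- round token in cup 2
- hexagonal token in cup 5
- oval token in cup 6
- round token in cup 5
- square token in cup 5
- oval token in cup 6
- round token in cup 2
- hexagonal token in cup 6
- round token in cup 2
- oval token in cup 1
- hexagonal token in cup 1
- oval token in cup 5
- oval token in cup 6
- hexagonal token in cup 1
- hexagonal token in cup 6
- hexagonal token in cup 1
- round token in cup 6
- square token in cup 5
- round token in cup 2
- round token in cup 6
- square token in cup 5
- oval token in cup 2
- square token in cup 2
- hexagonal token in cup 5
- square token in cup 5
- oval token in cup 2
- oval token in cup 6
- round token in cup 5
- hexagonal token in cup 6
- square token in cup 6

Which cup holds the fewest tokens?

cup 1

Counts by cup: cup 6→13, cup 2→11, cup 5→11, cup 1→5.
The minimum is 5, held uniquely by cup 1.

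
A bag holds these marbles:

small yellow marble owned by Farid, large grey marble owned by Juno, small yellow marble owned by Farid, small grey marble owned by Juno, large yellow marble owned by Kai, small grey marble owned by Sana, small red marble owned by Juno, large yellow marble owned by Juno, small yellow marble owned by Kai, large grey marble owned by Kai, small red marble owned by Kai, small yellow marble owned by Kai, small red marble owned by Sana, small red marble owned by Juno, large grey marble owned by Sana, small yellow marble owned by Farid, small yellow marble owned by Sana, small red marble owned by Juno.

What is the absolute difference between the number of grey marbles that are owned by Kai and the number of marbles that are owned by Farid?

2

grey marbles owned by Kai: 1. marbles owned by Farid: 3.
|1 − 3| = 3 − 1 = 2.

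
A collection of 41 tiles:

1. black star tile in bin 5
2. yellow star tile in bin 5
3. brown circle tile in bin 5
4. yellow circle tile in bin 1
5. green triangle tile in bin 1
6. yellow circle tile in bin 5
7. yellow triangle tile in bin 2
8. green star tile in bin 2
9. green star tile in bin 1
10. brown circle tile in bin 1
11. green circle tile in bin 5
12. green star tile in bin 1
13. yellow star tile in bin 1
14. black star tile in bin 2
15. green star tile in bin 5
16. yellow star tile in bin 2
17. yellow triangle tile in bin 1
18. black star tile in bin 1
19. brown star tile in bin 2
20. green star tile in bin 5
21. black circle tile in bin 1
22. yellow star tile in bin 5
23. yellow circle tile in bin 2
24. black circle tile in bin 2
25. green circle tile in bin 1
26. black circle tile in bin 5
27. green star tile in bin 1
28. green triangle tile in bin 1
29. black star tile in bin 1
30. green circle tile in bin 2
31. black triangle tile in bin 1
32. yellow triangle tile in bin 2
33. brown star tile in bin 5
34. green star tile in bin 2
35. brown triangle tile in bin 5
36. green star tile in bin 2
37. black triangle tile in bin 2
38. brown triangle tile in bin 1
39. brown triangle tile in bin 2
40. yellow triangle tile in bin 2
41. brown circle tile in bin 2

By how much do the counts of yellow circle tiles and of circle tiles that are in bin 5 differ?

yellow circle tiles: 3. circle tiles in bin 5: 4.
|3 − 4| = 4 − 3 = 1.

1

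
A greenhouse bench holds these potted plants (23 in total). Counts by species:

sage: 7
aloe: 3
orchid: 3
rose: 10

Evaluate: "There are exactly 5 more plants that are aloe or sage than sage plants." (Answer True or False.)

|plants that are aloe or sage| = 10.
|sage plants| = 7.
The claim requires 10 − 7 (= 3) to equal 5, which does not hold.

False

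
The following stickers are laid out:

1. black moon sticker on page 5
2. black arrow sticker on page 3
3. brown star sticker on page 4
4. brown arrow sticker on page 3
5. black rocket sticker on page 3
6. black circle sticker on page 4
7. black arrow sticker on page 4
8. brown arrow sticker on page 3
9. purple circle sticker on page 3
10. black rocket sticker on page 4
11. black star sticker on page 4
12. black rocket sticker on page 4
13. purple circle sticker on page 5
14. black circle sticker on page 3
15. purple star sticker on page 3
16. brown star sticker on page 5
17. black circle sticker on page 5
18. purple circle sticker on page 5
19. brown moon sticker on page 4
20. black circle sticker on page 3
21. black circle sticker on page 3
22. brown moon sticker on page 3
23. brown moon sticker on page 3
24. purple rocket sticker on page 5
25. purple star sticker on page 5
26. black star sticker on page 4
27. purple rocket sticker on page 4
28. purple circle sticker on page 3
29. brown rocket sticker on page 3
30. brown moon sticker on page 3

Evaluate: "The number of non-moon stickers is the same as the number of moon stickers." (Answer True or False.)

False

|non-moon stickers| = 25.
|moon stickers| = 5.
The claim requires 25 = 5, which does not hold.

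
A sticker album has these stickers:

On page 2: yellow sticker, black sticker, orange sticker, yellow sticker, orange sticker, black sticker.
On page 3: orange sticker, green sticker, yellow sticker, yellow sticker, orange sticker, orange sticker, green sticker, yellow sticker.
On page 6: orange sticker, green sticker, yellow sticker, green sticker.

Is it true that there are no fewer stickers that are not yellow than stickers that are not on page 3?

|stickers that are not yellow| = 12.
|stickers that are not on page 3| = 10.
The claim requires 12 ≥ 10, which holds.

True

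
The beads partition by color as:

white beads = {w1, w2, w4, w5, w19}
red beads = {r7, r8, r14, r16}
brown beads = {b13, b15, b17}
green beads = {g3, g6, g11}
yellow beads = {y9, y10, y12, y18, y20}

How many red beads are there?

4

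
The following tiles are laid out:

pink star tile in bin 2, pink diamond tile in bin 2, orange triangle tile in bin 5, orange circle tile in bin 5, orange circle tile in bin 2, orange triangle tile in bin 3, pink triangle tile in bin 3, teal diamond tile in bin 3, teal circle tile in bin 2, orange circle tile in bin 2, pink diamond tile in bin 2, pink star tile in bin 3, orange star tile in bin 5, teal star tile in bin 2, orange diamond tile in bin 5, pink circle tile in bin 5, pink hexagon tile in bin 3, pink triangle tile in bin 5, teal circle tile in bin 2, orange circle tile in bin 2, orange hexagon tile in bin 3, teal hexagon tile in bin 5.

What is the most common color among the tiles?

orange

Counts by color: orange 9, pink 8, teal 5.
The maximum is 9, held uniquely by orange.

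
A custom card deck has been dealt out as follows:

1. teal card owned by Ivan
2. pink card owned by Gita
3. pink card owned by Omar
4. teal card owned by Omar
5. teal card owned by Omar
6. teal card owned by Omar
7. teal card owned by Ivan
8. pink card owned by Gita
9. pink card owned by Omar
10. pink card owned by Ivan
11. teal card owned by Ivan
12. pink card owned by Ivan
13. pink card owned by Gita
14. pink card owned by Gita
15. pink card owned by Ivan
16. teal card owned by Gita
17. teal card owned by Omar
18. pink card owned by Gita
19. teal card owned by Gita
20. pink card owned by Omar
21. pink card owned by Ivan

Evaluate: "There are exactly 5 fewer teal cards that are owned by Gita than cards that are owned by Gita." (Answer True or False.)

True

Count of teal cards owned by Gita: 2.
Count of cards owned by Gita: 7.
The claim requires 7 − 2 (= 5) to equal 5, which holds.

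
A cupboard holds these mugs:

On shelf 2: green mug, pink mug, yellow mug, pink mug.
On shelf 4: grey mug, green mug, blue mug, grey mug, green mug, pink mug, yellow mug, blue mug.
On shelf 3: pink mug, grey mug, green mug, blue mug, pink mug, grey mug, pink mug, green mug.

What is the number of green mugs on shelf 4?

2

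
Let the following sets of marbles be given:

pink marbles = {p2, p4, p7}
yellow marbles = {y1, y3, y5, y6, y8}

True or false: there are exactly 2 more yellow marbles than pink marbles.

True

There are 5 yellow marbles.
There are 3 pink marbles.
The claim requires 5 − 3 (= 2) to equal 2, which holds.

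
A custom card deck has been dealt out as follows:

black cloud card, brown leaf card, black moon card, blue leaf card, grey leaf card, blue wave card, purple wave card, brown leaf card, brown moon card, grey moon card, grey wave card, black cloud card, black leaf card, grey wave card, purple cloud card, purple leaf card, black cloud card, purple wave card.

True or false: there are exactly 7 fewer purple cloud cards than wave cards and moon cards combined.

|purple cloud cards| = 1.
wave cards: 5; moon cards: 3; combined: 5 + 3 = 8.
The claim requires 8 − 1 (= 7) to equal 7, which holds.

True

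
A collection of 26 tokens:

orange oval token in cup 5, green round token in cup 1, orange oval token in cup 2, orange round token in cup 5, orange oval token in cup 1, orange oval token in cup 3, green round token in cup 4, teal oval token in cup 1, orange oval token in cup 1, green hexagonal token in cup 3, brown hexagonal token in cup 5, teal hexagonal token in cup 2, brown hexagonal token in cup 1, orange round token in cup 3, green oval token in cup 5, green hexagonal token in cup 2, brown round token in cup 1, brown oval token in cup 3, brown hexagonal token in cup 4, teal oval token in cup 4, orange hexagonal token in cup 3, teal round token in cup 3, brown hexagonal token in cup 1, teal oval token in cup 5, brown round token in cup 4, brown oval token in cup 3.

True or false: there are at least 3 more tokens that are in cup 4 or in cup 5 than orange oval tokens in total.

tokens in cup 4 or in cup 5: 9.
orange oval tokens: 5.
The claim requires 9 − 5 = 4 ≥ 3, which holds.

True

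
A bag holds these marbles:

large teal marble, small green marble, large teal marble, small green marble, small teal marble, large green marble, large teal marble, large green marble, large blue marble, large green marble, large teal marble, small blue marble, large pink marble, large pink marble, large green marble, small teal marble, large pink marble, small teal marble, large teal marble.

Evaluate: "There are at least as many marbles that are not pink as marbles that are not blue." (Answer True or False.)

|marbles that are not pink| = 16.
|marbles that are not blue| = 17.
The claim requires 16 ≥ 17, which does not hold.

False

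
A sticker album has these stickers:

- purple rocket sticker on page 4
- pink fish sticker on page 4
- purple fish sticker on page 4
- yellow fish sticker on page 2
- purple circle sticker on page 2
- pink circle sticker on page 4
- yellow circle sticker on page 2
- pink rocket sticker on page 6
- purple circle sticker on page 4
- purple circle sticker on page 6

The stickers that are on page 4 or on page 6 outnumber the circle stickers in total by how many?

stickers on page 4 or on page 6: 7.
circle stickers: 5.
7 − 5 = 2.

2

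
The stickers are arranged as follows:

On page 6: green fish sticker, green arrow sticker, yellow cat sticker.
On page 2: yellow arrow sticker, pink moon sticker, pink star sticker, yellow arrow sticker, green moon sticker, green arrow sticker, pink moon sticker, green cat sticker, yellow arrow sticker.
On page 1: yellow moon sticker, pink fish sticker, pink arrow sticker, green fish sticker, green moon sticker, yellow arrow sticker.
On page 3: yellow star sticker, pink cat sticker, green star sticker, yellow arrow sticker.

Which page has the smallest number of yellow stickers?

page 6

Counts by page (restricted to yellow stickers): page 2→3, page 1→2, page 3→2, page 6→1.
The minimum is 1, held uniquely by page 6.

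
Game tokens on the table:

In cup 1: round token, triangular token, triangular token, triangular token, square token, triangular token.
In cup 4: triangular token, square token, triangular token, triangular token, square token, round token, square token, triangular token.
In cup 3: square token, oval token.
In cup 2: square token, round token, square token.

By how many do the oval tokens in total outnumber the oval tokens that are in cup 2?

oval tokens: 1.
oval tokens in cup 2: 0.
1 − 0 = 1.

1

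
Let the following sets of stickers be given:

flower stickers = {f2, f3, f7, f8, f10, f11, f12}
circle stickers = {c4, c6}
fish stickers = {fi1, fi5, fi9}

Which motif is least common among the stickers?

Counts by motif: flower 7, fish 3, circle 2.
The minimum is 2, held uniquely by circle.

circle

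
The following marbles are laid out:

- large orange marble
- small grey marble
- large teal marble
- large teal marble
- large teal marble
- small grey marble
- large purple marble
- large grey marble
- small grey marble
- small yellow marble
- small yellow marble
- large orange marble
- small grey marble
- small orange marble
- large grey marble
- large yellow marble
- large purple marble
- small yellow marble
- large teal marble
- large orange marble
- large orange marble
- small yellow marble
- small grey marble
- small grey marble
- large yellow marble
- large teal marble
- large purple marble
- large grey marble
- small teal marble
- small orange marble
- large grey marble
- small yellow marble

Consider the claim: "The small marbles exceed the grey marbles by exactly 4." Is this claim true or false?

True

There are 14 small marbles.
There are 10 grey marbles.
The claim requires 14 − 10 (= 4) to equal 4, which holds.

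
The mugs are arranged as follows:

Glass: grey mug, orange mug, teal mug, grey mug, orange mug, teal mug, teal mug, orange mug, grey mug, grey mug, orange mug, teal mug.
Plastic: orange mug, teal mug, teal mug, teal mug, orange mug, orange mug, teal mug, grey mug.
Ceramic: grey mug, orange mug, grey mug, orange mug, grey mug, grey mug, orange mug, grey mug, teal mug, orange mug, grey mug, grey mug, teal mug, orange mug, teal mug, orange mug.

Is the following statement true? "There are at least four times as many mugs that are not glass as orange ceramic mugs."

True

There are 24 mugs that are not glass.
There are 6 orange ceramic mugs.
The claim requires 24 ≥ 4 × 6 = 24, which holds.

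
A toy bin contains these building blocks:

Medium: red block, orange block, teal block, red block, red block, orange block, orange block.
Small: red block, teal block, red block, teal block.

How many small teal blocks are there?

2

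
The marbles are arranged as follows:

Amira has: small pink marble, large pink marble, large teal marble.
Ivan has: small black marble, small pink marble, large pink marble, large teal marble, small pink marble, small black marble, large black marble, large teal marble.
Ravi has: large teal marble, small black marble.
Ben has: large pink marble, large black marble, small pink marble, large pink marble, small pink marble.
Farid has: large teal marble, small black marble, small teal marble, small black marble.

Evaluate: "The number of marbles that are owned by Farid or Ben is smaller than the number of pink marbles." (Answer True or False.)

Count of marbles owned by Farid or Ben: 9.
There are 9 pink marbles.
The claim requires 9 < 9, which does not hold.

False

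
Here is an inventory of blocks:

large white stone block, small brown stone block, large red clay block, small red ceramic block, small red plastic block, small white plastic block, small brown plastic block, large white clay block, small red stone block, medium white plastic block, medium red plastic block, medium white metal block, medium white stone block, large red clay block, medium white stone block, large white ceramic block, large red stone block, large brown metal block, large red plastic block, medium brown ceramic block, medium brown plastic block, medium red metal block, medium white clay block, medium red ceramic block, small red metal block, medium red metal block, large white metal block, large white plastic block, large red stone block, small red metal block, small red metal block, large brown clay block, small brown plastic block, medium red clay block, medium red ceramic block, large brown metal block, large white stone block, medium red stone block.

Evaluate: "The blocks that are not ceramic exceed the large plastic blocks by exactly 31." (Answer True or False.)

True

|blocks that are not ceramic| = 33.
|large plastic blocks| = 2.
The claim requires 33 − 2 (= 31) to equal 31, which holds.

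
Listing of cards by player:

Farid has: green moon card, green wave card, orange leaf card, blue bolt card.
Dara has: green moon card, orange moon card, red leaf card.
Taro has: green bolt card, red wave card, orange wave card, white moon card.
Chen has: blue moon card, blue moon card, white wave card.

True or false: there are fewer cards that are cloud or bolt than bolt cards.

cards that are cloud or bolt: 2.
bolt cards: 2.
The claim requires 2 < 2, which does not hold.

False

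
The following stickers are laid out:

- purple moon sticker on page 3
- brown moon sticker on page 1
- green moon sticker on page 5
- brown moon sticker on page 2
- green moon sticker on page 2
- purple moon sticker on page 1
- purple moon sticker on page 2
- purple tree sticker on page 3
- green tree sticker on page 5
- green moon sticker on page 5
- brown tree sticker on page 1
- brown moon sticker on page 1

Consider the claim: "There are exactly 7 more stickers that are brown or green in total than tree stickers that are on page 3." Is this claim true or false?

True

There are 8 stickers that are brown or green.
There is 1 tree sticker on page 3.
The claim requires 8 − 1 (= 7) to equal 7, which holds.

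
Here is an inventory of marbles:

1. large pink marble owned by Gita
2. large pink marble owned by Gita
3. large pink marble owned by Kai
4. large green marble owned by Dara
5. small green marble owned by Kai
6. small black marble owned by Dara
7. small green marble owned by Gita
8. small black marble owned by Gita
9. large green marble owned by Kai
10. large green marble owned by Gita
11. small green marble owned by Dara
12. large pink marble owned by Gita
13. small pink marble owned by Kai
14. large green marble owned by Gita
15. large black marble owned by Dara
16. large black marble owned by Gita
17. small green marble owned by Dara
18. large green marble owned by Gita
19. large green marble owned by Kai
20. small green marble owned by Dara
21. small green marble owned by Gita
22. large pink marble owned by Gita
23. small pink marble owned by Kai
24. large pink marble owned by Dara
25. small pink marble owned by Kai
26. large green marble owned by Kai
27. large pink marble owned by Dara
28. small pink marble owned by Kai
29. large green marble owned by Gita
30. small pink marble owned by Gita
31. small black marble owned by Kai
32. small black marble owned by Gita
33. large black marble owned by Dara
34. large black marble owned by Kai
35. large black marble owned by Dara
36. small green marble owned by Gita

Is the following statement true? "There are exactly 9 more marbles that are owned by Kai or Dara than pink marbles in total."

Count of marbles owned by Kai or Dara: 21.
There are 12 pink marbles.
The claim requires 21 − 12 (= 9) to equal 9, which holds.

True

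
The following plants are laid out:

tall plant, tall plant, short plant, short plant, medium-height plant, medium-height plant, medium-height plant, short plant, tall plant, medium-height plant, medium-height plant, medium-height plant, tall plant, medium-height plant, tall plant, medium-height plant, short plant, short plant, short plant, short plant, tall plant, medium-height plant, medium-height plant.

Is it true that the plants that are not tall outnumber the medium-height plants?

There are 17 plants that are not tall.
There are 10 medium-height plants.
The claim requires 17 > 10, which holds.

True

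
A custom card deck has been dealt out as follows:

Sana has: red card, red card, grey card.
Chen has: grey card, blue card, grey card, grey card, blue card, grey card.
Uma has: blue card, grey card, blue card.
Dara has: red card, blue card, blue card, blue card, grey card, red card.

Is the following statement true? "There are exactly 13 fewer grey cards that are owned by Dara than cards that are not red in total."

True

|grey cards owned by Dara| = 1.
|cards that are not red| = 14.
The claim requires 14 − 1 (= 13) to equal 13, which holds.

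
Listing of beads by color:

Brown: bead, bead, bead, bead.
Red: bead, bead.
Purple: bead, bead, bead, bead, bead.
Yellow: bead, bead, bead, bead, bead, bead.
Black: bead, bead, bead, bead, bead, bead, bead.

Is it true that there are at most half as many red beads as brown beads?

|red beads| = 2.
|brown beads| = 4.
The claim requires 2 × 2 = 4 ≤ 4, which holds.

True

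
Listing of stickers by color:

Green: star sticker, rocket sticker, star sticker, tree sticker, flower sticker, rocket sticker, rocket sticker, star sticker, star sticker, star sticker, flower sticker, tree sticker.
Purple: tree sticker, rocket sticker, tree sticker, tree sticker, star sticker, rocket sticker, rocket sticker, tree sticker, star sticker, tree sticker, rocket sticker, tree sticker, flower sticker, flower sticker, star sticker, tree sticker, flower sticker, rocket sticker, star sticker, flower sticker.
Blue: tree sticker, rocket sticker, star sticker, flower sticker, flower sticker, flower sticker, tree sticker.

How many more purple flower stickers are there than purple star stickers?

purple flower stickers: 4.
purple star stickers: 4.
4 − 4 = 0.

0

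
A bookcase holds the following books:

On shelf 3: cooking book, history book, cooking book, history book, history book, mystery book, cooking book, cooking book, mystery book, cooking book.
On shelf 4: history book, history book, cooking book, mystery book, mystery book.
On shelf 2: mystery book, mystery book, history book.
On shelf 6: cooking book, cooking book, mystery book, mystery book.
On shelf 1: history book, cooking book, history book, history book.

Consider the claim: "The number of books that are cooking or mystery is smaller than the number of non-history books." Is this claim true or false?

books that are cooking or mystery: 17.
non-history books: 17.
The claim requires 17 < 17, which does not hold.

False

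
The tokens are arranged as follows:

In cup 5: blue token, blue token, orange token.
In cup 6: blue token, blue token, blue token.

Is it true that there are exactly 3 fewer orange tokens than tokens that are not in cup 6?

False

|orange tokens| = 1.
|tokens that are not in cup 6| = 3.
The claim requires 3 − 1 (= 2) to equal 3, which does not hold.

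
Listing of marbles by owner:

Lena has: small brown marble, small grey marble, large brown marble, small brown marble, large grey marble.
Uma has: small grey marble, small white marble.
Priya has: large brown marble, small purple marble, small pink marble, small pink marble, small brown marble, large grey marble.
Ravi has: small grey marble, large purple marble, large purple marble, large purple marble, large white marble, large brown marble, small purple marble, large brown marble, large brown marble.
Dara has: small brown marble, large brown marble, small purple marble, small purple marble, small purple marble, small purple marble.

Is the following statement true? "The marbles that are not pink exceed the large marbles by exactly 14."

|marbles that are not pink| = 26.
|large marbles| = 12.
The claim requires 26 − 12 (= 14) to equal 14, which holds.

True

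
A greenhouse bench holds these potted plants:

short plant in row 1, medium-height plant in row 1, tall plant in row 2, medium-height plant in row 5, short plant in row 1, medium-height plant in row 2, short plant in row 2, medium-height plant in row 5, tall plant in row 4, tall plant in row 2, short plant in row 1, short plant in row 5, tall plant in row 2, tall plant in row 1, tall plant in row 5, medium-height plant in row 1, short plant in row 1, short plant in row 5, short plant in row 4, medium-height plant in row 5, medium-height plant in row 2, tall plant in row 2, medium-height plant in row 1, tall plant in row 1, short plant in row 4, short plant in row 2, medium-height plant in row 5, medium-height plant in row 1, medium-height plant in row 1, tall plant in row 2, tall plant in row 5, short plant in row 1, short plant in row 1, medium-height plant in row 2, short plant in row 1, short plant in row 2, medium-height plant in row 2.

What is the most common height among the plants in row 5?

medium-height

Counts by height (restricted to plants in row 5): medium-height 4, tall 2, short 2.
The maximum is 4, held uniquely by medium-height.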